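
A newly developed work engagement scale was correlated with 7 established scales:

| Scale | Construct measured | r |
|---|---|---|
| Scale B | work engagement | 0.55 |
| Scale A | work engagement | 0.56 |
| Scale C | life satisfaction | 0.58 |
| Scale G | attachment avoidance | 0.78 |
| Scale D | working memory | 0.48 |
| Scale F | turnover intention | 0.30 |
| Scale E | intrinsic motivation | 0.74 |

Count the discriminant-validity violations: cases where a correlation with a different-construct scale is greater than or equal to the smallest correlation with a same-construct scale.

3

Convergent (same construct = work engagement): Scale B, Scale A.
Smallest convergent = 0.55. Discriminant values: 0.58, 0.78, 0.48, 0.30, 0.74; count ≥ 0.55 → 3.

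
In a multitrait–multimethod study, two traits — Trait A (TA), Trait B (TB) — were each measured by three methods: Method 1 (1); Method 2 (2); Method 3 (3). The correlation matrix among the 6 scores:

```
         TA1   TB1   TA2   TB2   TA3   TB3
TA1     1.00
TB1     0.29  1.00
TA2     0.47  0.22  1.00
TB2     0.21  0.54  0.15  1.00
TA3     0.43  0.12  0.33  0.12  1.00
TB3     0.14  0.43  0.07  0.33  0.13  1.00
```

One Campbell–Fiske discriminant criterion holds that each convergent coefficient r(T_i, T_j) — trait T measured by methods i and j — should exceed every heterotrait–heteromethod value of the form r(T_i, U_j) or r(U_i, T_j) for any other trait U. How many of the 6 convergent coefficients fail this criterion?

0

Checking each validity diagonal entry against its comparison values:
TA (methods 1·2): 0.47 vs {0.21, 0.22} → pass.
TA (methods 1·3): 0.43 vs {0.14, 0.12} → pass.
TA (methods 2·3): 0.33 vs {0.07, 0.12} → pass.
TB (methods 1·2): 0.54 vs {0.22, 0.21} → pass.
TB (methods 1·3): 0.43 vs {0.12, 0.14} → pass.
TB (methods 2·3): 0.33 vs {0.12, 0.07} → pass.
0 of 6 fail.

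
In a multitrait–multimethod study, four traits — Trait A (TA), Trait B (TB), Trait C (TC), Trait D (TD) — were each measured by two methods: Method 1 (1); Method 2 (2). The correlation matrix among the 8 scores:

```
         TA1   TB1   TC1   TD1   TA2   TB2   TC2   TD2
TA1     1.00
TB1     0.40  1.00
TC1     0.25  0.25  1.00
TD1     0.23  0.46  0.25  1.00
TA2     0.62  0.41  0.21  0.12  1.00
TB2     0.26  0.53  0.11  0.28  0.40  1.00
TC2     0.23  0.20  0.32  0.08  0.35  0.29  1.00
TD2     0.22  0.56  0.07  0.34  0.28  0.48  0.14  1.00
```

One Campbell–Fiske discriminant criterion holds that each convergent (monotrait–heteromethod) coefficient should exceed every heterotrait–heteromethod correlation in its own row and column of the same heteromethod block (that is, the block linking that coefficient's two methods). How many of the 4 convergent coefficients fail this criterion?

Convergent coefficients and their comparison sets:
TA (methods 1·2): 0.62 vs {0.26, 0.41, 0.23, 0.21, 0.22, 0.12} → pass.
TB (methods 1·2): 0.53 vs {0.41, 0.26, 0.20, 0.11, 0.56, 0.28} → fail.
TC (methods 1·2): 0.32 vs {0.21, 0.23, 0.11, 0.20, 0.07, 0.08} → pass.
TD (methods 1·2): 0.34 vs {0.12, 0.22, 0.28, 0.56, 0.08, 0.07} → fail.
2 of 4 fail.

2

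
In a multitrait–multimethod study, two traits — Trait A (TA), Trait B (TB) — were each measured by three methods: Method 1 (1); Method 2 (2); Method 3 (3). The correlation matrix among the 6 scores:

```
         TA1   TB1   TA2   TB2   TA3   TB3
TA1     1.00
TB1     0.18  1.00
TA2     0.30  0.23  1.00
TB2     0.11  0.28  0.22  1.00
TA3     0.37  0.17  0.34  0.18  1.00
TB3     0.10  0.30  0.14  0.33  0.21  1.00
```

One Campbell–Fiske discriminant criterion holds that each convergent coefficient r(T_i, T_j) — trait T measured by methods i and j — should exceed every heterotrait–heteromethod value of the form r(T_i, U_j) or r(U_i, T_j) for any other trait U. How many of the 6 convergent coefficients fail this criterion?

0

Convergent coefficients and their comparison sets:
TA (methods 1·2): 0.30 vs {0.11, 0.23} → pass.
TA (methods 1·3): 0.37 vs {0.10, 0.17} → pass.
TA (methods 2·3): 0.34 vs {0.14, 0.18} → pass.
TB (methods 1·2): 0.28 vs {0.23, 0.11} → pass.
TB (methods 1·3): 0.30 vs {0.17, 0.10} → pass.
TB (methods 2·3): 0.33 vs {0.18, 0.14} → pass.
0 of 6 fail.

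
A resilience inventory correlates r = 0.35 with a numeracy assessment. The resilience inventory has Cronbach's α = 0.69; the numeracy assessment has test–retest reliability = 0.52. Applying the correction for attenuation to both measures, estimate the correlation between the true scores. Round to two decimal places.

0.58

r_true = r_obs / √(r_xx · r_yy) = 0.35 / √(0.69 × 0.52) = 0.35 / √0.3588 = 0.35 / 0.5990 ≈ 0.58.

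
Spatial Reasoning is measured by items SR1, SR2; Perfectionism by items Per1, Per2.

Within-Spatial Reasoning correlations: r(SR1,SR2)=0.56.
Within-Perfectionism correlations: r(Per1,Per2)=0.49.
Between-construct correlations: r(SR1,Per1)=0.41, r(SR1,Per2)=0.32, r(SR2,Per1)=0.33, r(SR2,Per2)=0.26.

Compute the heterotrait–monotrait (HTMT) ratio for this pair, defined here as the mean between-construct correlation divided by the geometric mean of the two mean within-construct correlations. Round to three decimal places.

0.630

Mean between = 1.32/4 = 0.3300.
Mean within-SR = 0.56/1 = 0.5600; mean within-Per = 0.49/1 = 0.4900.
Geometric mean = √(0.5600 × 0.4900) = 0.5238.
HTMT = 0.3300 / 0.5238 = 0.630.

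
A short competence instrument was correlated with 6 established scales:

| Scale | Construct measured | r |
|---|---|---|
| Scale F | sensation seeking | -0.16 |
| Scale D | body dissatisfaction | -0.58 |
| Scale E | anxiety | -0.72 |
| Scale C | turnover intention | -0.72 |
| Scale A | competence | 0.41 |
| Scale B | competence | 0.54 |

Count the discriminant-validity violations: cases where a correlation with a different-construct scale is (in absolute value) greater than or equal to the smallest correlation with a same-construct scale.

3

Convergent (same construct = competence): Scale A, Scale B.
Smallest convergent = 0.41. Discriminant |r|: 0.16, 0.58, 0.72, 0.72; count ≥ 0.41 → 3.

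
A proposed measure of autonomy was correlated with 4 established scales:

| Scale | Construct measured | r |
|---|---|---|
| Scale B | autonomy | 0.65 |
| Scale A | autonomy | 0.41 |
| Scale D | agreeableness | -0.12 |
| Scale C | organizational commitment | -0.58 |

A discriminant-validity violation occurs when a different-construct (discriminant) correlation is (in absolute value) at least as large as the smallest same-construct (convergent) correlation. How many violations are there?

1

Convergent (same construct = autonomy): Scale B, Scale A.
Smallest convergent = 0.41. Discriminant |r|: 0.12, 0.58; count ≥ 0.41 → 1.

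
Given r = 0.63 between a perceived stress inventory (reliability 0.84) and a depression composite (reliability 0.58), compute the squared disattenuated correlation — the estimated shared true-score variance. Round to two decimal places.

0.81

Disattenuated r = 0.63 / √(0.84 × 0.58) = 0.63 / 0.6980 = 0.9026.
Shared true-score variance = 0.9026² = 0.8147 ≈ 0.81.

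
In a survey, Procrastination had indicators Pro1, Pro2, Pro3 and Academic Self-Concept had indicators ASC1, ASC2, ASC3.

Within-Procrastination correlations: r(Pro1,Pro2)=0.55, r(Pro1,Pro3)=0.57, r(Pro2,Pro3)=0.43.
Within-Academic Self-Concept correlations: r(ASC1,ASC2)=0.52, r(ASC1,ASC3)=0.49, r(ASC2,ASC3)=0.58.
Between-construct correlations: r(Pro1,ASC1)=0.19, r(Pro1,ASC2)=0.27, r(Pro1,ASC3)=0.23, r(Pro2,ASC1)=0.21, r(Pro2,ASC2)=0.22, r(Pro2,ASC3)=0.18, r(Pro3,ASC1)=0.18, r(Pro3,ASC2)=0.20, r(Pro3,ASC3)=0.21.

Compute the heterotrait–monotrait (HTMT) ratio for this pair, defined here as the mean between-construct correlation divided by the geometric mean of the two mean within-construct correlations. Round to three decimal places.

Mean heterotrait r = 1.89/9 = 0.2100.
Mean within-Pro = 1.55/3 = 0.5167; mean within-ASC = 1.59/3 = 0.5300.
Geometric mean = √(0.5167 × 0.5300) = 0.5233.
HTMT = 0.2100 / 0.5233 = 0.401.

0.401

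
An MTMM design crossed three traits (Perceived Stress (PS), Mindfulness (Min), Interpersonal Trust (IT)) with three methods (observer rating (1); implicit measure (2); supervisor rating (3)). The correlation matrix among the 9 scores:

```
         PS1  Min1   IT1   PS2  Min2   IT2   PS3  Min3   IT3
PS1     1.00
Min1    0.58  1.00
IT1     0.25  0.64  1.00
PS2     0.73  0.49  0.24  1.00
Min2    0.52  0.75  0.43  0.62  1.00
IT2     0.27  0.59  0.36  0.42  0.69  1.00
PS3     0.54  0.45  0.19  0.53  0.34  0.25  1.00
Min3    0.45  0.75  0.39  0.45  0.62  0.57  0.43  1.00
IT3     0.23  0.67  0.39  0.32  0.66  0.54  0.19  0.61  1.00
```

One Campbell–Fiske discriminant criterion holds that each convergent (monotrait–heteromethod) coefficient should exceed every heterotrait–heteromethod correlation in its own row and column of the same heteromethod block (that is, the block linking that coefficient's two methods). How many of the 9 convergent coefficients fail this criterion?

4

Checking each validity diagonal entry against its comparison values:
PS (methods 1·2): 0.73 vs {0.52, 0.49, 0.27, 0.24} → pass.
PS (methods 1·3): 0.54 vs {0.45, 0.45, 0.23, 0.19} → pass.
PS (methods 2·3): 0.53 vs {0.45, 0.34, 0.32, 0.25} → pass.
Min (methods 1·2): 0.75 vs {0.49, 0.52, 0.59, 0.43} → pass.
Min (methods 1·3): 0.75 vs {0.45, 0.45, 0.67, 0.39} → pass.
Min (methods 2·3): 0.62 vs {0.34, 0.45, 0.66, 0.57} → fail.
IT (methods 1·2): 0.36 vs {0.24, 0.27, 0.43, 0.59} → fail.
IT (methods 1·3): 0.39 vs {0.19, 0.23, 0.39, 0.67} → fail.
IT (methods 2·3): 0.54 vs {0.25, 0.32, 0.57, 0.66} → fail.
4 of 9 fail.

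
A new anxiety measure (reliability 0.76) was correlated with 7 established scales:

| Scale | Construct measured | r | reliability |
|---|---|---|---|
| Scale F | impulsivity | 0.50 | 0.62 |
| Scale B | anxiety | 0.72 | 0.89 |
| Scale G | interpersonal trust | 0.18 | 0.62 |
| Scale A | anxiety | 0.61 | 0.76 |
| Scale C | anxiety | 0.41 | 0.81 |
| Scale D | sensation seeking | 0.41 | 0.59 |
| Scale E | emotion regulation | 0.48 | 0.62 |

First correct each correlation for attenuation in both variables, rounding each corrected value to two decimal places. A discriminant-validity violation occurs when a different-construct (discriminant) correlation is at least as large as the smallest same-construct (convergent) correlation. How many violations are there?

3

Disattenuated r (r / √(r_scale · r_new)):
  Scale F (disc): 0.50 / √(0.62·0.76) = 0.73
  Scale B (conv): 0.72 / √(0.89·0.76) = 0.88
  Scale G (disc): 0.18 / √(0.62·0.76) = 0.26
  Scale A (conv): 0.61 / √(0.76·0.76) = 0.80
  Scale C (conv): 0.41 / √(0.81·0.76) = 0.52
  Scale D (disc): 0.41 / √(0.59·0.76) = 0.61
  Scale E (disc): 0.48 / √(0.62·0.76) = 0.70
Smallest convergent = 0.52. Discriminant values: 0.73, 0.26, 0.61, 0.70; count ≥ 0.52 → 3.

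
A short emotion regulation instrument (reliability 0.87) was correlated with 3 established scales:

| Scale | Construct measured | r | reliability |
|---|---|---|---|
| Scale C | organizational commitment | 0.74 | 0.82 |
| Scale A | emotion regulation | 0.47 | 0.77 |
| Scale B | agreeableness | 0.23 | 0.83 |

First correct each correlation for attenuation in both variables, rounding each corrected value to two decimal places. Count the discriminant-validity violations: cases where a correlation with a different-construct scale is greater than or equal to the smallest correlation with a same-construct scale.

Disattenuated r (r / √(r_scale · r_new)):
  Scale C (disc): 0.74 / √(0.82·0.87) = 0.88
  Scale A (conv): 0.47 / √(0.77·0.87) = 0.57
  Scale B (disc): 0.23 / √(0.83·0.87) = 0.27
Smallest convergent = 0.57. Discriminant values: 0.88, 0.27; count ≥ 0.57 → 1.

1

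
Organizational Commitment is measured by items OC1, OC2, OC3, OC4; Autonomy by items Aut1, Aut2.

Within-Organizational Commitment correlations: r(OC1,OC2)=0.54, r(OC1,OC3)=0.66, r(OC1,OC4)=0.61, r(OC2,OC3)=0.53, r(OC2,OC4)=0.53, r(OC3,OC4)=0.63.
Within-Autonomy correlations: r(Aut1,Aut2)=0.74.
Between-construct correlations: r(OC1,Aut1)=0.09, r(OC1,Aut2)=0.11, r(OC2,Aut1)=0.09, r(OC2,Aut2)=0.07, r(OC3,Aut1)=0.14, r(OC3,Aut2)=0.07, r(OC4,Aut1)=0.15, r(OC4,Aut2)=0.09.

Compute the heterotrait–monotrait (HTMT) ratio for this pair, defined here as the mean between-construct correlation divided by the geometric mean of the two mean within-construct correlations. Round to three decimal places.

0.154

Mean heterotrait r = 0.81/8 = 0.1013.
Mean within-OC = 3.50/6 = 0.5833; mean within-Aut = 0.74/1 = 0.7400.
Geometric mean = √(0.5833 × 0.7400) = 0.6570.
HTMT = 0.1013 / 0.6570 = 0.154.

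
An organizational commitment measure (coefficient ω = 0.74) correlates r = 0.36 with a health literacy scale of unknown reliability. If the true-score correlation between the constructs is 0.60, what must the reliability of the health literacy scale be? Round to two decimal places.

0.49

r_true = r_obs / √(r_xx · r_yy) ⇒ 0.60 = 0.36 / √(0.74 · r_yy).
√(0.74 · r_yy) = 0.36 / 0.60 = 0.6000; 0.74 · r_yy = 0.3600; r_yy = 0.3600 / 0.74 ≈ 0.49.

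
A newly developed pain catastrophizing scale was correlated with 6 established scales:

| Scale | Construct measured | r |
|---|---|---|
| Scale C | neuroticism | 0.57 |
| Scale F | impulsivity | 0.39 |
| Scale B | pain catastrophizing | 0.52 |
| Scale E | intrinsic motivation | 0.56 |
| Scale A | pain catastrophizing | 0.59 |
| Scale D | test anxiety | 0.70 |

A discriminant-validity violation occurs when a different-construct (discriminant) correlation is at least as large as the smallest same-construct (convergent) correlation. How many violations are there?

3

Convergent (same construct = pain catastrophizing): Scale B, Scale A.
Smallest convergent = 0.52. Discriminant values: 0.57, 0.39, 0.56, 0.70; count ≥ 0.52 → 3.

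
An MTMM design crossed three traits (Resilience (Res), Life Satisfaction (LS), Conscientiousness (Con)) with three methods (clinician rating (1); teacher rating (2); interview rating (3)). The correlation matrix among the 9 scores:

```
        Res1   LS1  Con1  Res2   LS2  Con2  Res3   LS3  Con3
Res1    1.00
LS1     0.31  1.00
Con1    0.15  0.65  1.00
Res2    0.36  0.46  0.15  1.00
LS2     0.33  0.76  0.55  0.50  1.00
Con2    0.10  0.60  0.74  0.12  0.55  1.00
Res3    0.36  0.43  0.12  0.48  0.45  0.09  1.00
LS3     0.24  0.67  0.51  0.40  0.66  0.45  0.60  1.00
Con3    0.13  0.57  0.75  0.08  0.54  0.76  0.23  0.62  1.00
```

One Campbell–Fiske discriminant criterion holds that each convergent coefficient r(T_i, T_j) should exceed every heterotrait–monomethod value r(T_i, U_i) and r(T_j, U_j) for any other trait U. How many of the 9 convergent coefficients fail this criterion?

Convergent coefficients and their comparison sets:
Res (methods 1·2): 0.36 vs {0.31, 0.50, 0.15, 0.12} → fail.
Res (methods 1·3): 0.36 vs {0.31, 0.60, 0.15, 0.23} → fail.
Res (methods 2·3): 0.48 vs {0.50, 0.60, 0.12, 0.23} → fail.
LS (methods 1·2): 0.76 vs {0.31, 0.50, 0.65, 0.55} → pass.
LS (methods 1·3): 0.67 vs {0.31, 0.60, 0.65, 0.62} → pass.
LS (methods 2·3): 0.66 vs {0.50, 0.60, 0.55, 0.62} → pass.
Con (methods 1·2): 0.74 vs {0.15, 0.12, 0.65, 0.55} → pass.
Con (methods 1·3): 0.75 vs {0.15, 0.23, 0.65, 0.62} → pass.
Con (methods 2·3): 0.76 vs {0.12, 0.23, 0.55, 0.62} → pass.
3 of 9 fail.

3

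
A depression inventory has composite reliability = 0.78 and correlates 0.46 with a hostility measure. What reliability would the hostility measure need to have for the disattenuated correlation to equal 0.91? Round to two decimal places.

0.33

r_true = r_obs / √(r_xx · r_yy) ⇒ 0.91 = 0.46 / √(0.78 · r_yy).
√(0.78 · r_yy) = 0.46 / 0.91 = 0.5055; 0.78 · r_yy = 0.2555; r_yy = 0.2555 / 0.78 ≈ 0.33.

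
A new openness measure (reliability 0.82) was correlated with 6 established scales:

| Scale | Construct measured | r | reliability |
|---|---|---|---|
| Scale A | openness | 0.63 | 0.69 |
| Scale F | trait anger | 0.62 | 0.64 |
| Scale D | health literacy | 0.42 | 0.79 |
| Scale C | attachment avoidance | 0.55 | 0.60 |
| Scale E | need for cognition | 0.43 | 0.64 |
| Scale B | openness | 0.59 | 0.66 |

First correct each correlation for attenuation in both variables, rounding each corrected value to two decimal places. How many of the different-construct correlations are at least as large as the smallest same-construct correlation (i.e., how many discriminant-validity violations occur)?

1

Disattenuated r (r / √(r_scale · r_new)):
  Scale A (conv): 0.63 / √(0.69·0.82) = 0.84
  Scale F (disc): 0.62 / √(0.64·0.82) = 0.86
  Scale D (disc): 0.42 / √(0.79·0.82) = 0.52
  Scale C (disc): 0.55 / √(0.60·0.82) = 0.78
  Scale E (disc): 0.43 / √(0.64·0.82) = 0.59
  Scale B (conv): 0.59 / √(0.66·0.82) = 0.80
Smallest convergent = 0.80. Discriminant values: 0.86, 0.52, 0.78, 0.59; count ≥ 0.80 → 1.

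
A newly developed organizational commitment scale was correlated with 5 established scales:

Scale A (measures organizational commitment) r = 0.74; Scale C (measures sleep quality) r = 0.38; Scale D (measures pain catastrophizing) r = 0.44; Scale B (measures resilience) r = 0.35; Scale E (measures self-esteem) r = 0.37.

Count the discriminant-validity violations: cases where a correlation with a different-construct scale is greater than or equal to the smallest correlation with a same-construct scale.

0

Convergent (same construct = organizational commitment): Scale A.
Smallest convergent = 0.74. Discriminant values: 0.38, 0.44, 0.35, 0.37; count ≥ 0.74 → 0.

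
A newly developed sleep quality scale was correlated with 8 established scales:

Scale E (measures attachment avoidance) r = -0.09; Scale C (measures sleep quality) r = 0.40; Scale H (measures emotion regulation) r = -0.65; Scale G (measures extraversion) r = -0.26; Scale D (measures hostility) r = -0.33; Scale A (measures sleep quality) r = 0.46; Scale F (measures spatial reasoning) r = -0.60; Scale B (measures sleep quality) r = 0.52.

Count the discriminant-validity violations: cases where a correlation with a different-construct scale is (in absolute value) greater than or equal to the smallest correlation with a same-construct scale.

Convergent (same construct = sleep quality): Scale C, Scale A, Scale B.
Smallest convergent = 0.40. Discriminant |r|: 0.09, 0.65, 0.26, 0.33, 0.60; count ≥ 0.40 → 2.

2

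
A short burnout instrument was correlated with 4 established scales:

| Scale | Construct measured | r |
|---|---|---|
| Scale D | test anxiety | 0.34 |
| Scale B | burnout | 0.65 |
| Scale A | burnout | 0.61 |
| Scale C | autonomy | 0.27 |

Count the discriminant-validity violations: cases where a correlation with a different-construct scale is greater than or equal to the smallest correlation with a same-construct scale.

Convergent (same construct = burnout): Scale B, Scale A.
Smallest convergent = 0.61. Discriminant values: 0.34, 0.27; count ≥ 0.61 → 0.

0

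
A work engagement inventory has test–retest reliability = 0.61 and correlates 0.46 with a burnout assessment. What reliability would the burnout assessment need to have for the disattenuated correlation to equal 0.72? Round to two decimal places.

r_true = r_obs / √(r_xx · r_yy) ⇒ 0.72 = 0.46 / √(0.61 · r_yy).
√(0.61 · r_yy) = 0.46 / 0.72 = 0.6389; 0.61 · r_yy = 0.4082; r_yy = 0.4082 / 0.61 ≈ 0.67.

0.67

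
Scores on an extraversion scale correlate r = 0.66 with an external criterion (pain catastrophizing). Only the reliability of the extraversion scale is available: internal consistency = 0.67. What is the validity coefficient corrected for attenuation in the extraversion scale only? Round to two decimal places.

0.81

Single correction: r_c = r_obs / √r_xx = 0.66 / √0.67 = 0.66 / 0.8185 ≈ 0.81.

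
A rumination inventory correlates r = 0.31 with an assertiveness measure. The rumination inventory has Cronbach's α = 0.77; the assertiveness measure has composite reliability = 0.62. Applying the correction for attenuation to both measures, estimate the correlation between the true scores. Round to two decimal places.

r_true = r_obs / √(r_xx · r_yy) = 0.31 / √(0.77 × 0.62) = 0.31 / √0.4774 = 0.31 / 0.6909 ≈ 0.45.

0.45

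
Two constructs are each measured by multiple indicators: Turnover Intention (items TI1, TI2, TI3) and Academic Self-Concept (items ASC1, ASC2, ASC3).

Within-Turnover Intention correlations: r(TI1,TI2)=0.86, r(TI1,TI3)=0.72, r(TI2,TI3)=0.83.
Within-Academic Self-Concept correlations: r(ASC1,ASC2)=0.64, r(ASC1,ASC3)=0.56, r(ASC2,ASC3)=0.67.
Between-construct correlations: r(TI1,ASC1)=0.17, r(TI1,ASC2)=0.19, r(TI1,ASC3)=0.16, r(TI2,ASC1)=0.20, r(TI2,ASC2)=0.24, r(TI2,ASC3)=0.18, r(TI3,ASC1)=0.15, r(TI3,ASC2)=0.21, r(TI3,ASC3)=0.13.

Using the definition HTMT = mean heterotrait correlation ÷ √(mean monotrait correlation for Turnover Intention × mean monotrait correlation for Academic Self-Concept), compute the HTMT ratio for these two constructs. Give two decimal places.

0.26

Mean heterotrait r = 1.63/9 = 0.1811.
Mean within-TI = 2.41/3 = 0.8033; mean within-ASC = 1.87/3 = 0.6233.
Geometric mean = √(0.8033 × 0.6233) = 0.7076.
HTMT = 0.1811 / 0.7076 = 0.26.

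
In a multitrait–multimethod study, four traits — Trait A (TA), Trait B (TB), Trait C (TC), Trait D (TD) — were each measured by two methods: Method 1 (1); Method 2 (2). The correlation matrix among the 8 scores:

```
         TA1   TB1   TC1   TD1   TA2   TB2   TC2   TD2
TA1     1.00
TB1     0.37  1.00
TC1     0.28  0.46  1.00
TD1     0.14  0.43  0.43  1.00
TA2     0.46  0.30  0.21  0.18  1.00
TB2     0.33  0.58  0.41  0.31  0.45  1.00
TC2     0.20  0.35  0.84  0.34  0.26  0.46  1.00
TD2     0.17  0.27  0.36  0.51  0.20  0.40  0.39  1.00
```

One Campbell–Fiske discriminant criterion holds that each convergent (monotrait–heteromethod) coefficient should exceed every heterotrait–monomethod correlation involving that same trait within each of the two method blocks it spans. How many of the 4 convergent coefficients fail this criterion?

0

Each convergent coefficient versus the relevant comparison correlations:
TA (methods 1·2): 0.46 vs {0.37, 0.45, 0.28, 0.26, 0.14, 0.20} → pass.
TB (methods 1·2): 0.58 vs {0.37, 0.45, 0.46, 0.46, 0.43, 0.40} → pass.
TC (methods 1·2): 0.84 vs {0.28, 0.26, 0.46, 0.46, 0.43, 0.39} → pass.
TD (methods 1·2): 0.51 vs {0.14, 0.20, 0.43, 0.40, 0.43, 0.39} → pass.
0 of 4 fail.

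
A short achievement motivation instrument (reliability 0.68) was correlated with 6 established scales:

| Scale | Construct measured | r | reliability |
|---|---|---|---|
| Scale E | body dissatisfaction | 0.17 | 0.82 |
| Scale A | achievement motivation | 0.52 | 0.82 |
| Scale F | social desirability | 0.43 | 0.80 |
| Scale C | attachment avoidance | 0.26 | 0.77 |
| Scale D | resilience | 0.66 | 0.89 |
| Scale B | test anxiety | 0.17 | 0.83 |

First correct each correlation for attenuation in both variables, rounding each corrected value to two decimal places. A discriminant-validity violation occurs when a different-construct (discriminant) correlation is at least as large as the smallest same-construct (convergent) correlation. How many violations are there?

Disattenuated r (r / √(r_scale · r_new)):
  Scale E (disc): 0.17 / √(0.82·0.68) = 0.23
  Scale A (conv): 0.52 / √(0.82·0.68) = 0.70
  Scale F (disc): 0.43 / √(0.80·0.68) = 0.58
  Scale C (disc): 0.26 / √(0.77·0.68) = 0.36
  Scale D (disc): 0.66 / √(0.89·0.68) = 0.85
  Scale B (disc): 0.17 / √(0.83·0.68) = 0.23
Smallest convergent = 0.70. Discriminant values: 0.23, 0.58, 0.36, 0.85, 0.23; count ≥ 0.70 → 1.

1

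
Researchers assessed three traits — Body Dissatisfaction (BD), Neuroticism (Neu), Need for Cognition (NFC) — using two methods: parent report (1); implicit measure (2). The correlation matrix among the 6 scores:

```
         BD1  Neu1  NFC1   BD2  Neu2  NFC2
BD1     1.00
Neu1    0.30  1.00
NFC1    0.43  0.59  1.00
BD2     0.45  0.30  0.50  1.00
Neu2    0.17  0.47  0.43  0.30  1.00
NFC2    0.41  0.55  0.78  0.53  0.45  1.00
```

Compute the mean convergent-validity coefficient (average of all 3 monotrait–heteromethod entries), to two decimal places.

0.57

Convergent values: 0.45, 0.47, 0.78; mean = 1.70/3 = 0.57.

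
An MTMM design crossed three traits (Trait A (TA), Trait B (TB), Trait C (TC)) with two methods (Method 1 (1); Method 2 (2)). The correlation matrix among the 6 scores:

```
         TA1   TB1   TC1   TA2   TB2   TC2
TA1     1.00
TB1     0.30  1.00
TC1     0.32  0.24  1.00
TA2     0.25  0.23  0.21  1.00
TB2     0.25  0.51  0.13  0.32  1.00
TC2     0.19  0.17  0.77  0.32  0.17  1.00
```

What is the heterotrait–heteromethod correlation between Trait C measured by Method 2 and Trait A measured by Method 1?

0.19

Different traits and methods: r(TC2, TA1) = 0.19.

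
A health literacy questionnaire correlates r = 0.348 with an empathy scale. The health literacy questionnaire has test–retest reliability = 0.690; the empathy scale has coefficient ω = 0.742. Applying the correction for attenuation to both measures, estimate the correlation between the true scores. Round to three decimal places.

0.486

r_true = r_obs / √(r_xx · r_yy) = 0.348 / √(0.690 × 0.742) = 0.348 / √0.511980 = 0.348 / 0.7155 ≈ 0.486.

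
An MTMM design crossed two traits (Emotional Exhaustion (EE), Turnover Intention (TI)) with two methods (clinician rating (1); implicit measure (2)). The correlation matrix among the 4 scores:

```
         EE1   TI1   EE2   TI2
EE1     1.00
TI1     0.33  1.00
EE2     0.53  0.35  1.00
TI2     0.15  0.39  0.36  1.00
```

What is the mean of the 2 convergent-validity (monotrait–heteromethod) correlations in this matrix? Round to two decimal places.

Convergent values: 0.53, 0.39; mean = 0.92/2 = 0.46.

0.46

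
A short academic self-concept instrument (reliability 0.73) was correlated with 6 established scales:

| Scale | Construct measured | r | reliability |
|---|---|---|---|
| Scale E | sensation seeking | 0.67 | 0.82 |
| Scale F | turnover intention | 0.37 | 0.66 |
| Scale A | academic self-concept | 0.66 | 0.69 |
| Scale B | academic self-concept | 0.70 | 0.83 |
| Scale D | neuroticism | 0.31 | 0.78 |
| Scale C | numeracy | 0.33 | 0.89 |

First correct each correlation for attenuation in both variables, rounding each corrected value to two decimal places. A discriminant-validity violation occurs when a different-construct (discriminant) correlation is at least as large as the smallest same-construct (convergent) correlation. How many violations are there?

Disattenuated r (r / √(r_scale · r_new)):
  Scale E (disc): 0.67 / √(0.82·0.73) = 0.87
  Scale F (disc): 0.37 / √(0.66·0.73) = 0.53
  Scale A (conv): 0.66 / √(0.69·0.73) = 0.93
  Scale B (conv): 0.70 / √(0.83·0.73) = 0.90
  Scale D (disc): 0.31 / √(0.78·0.73) = 0.41
  Scale C (disc): 0.33 / √(0.89·0.73) = 0.41
Smallest convergent = 0.90. Discriminant values: 0.87, 0.53, 0.41, 0.41; count ≥ 0.90 → 0.

0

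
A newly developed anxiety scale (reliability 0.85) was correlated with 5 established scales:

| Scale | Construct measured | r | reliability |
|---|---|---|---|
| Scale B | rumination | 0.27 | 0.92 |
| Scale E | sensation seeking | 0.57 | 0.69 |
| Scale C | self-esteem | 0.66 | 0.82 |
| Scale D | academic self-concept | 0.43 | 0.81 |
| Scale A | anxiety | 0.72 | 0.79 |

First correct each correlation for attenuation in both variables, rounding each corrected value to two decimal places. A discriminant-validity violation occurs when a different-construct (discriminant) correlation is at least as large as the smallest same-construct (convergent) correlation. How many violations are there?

Disattenuated r (r / √(r_scale · r_new)):
  Scale B (disc): 0.27 / √(0.92·0.85) = 0.31
  Scale E (disc): 0.57 / √(0.69·0.85) = 0.74
  Scale C (disc): 0.66 / √(0.82·0.85) = 0.79
  Scale D (disc): 0.43 / √(0.81·0.85) = 0.52
  Scale A (conv): 0.72 / √(0.79·0.85) = 0.88
Smallest convergent = 0.88. Discriminant values: 0.31, 0.74, 0.79, 0.52; count ≥ 0.88 → 0.

0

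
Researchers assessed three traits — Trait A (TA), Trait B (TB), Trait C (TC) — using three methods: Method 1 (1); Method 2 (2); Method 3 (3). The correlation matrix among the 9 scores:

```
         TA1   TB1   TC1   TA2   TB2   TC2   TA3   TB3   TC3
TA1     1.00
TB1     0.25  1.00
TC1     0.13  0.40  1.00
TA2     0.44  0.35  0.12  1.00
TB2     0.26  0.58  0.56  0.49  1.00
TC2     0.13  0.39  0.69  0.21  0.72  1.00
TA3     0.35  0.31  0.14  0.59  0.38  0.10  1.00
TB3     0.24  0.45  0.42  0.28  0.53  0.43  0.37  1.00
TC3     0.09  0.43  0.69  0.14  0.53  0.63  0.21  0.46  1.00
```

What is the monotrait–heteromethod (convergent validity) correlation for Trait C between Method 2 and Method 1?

Same trait (TC), different methods: r(TC2, TC1) = 0.69.

0.69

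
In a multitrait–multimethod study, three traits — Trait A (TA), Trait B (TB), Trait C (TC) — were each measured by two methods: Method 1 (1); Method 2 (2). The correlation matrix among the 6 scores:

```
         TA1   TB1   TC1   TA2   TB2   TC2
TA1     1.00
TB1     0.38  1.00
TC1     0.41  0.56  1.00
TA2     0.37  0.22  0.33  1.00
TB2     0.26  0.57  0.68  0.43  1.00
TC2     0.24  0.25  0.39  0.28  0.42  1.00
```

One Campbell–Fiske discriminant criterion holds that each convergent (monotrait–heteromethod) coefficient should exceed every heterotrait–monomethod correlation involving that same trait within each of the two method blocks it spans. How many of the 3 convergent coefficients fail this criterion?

Convergent coefficients and their comparison sets:
TA (methods 1·2): 0.37 vs {0.38, 0.43, 0.41, 0.28} → fail.
TB (methods 1·2): 0.57 vs {0.38, 0.43, 0.56, 0.42} → pass.
TC (methods 1·2): 0.39 vs {0.41, 0.28, 0.56, 0.42} → fail.
2 of 3 fail.

2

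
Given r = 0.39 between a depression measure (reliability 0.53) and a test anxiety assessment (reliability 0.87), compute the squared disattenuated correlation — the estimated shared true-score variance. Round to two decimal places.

Disattenuated r = 0.39 / √(0.53 × 0.87) = 0.39 / 0.6790 = 0.5744.
Shared true-score variance = 0.5744² = 0.3299 ≈ 0.33.

0.33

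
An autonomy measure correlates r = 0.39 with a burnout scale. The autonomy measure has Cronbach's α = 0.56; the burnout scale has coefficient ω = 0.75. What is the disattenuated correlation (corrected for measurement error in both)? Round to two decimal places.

r_true = r_obs / √(r_xx · r_yy) = 0.39 / √(0.56 × 0.75) = 0.39 / √0.4200 = 0.39 / 0.6481 ≈ 0.60.

0.60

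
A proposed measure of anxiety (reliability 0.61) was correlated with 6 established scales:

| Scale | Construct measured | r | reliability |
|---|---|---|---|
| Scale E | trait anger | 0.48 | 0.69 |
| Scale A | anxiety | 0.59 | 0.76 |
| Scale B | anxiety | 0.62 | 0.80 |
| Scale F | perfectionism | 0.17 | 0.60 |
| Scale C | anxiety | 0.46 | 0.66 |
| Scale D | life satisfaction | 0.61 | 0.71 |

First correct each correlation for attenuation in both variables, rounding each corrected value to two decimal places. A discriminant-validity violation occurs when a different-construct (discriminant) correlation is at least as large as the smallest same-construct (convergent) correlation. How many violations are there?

Disattenuated r (r / √(r_scale · r_new)):
  Scale E (disc): 0.48 / √(0.69·0.61) = 0.74
  Scale A (conv): 0.59 / √(0.76·0.61) = 0.87
  Scale B (conv): 0.62 / √(0.80·0.61) = 0.89
  Scale F (disc): 0.17 / √(0.60·0.61) = 0.28
  Scale C (conv): 0.46 / √(0.66·0.61) = 0.72
  Scale D (disc): 0.61 / √(0.71·0.61) = 0.93
Smallest convergent = 0.72. Discriminant values: 0.74, 0.28, 0.93; count ≥ 0.72 → 2.

2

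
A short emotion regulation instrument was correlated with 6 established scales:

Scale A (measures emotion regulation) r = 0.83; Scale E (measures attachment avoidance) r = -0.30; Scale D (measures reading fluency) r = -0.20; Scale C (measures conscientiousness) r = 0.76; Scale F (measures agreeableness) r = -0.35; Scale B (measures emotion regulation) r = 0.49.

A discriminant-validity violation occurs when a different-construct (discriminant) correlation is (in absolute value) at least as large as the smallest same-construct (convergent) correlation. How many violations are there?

Convergent (same construct = emotion regulation): Scale A, Scale B.
Smallest convergent = 0.49. Discriminant |r|: 0.30, 0.20, 0.76, 0.35; count ≥ 0.49 → 1.

1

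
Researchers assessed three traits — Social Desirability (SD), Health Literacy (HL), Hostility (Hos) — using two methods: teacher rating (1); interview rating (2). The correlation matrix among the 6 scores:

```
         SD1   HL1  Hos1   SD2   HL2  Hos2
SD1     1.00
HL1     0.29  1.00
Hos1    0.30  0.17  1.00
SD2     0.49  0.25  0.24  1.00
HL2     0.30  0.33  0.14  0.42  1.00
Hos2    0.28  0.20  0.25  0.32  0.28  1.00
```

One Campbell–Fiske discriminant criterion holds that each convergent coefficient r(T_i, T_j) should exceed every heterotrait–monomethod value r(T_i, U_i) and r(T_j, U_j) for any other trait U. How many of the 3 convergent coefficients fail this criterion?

Convergent coefficients and their comparison sets:
SD (methods 1·2): 0.49 vs {0.29, 0.42, 0.30, 0.32} → pass.
HL (methods 1·2): 0.33 vs {0.29, 0.42, 0.17, 0.28} → fail.
Hos (methods 1·2): 0.25 vs {0.30, 0.32, 0.17, 0.28} → fail.
2 of 3 fail.

2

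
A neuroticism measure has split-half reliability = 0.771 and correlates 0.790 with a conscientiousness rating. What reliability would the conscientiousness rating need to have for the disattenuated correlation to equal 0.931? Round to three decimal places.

0.934

r_true = r_obs / √(r_xx · r_yy) ⇒ 0.931 = 0.790 / √(0.771 · r_yy).
√(0.771 · r_yy) = 0.790 / 0.931 = 0.8485; 0.771 · r_yy = 0.7200; r_yy = 0.7200 / 0.771 ≈ 0.934.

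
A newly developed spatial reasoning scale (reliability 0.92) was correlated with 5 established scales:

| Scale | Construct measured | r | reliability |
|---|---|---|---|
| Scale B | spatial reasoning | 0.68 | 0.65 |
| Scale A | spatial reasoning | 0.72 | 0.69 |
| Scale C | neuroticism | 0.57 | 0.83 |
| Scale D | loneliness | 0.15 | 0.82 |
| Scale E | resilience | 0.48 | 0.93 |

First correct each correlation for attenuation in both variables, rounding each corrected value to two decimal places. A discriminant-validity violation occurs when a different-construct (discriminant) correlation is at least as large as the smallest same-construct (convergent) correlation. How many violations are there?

Disattenuated r (r / √(r_scale · r_new)):
  Scale B (conv): 0.68 / √(0.65·0.92) = 0.88
  Scale A (conv): 0.72 / √(0.69·0.92) = 0.90
  Scale C (disc): 0.57 / √(0.83·0.92) = 0.65
  Scale D (disc): 0.15 / √(0.82·0.92) = 0.17
  Scale E (disc): 0.48 / √(0.93·0.92) = 0.52
Smallest convergent = 0.88. Discriminant values: 0.65, 0.17, 0.52; count ≥ 0.88 → 0.

0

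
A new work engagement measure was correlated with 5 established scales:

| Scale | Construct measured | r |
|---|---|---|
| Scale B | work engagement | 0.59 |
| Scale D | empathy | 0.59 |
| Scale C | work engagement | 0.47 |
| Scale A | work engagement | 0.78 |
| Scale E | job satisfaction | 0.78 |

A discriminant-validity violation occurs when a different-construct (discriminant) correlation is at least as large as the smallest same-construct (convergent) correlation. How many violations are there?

2

Convergent (same construct = work engagement): Scale B, Scale C, Scale A.
Smallest convergent = 0.47. Discriminant values: 0.59, 0.78; count ≥ 0.47 → 2.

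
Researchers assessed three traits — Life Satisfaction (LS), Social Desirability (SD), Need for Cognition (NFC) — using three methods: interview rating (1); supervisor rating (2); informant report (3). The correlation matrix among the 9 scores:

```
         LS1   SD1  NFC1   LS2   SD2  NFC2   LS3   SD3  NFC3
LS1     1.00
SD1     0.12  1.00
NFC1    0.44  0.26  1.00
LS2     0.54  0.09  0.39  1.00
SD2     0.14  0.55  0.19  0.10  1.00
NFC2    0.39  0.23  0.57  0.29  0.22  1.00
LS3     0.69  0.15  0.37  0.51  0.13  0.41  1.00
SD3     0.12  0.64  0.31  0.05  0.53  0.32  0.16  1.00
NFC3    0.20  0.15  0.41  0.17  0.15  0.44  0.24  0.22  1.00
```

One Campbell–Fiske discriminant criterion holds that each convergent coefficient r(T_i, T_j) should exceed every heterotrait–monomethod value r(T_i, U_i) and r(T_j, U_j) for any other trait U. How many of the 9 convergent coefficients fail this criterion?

Each convergent coefficient versus the relevant comparison correlations:
LS (methods 1·2): 0.54 vs {0.12, 0.10, 0.44, 0.29} → pass.
LS (methods 1·3): 0.69 vs {0.12, 0.16, 0.44, 0.24} → pass.
LS (methods 2·3): 0.51 vs {0.10, 0.16, 0.29, 0.24} → pass.
SD (methods 1·2): 0.55 vs {0.12, 0.10, 0.26, 0.22} → pass.
SD (methods 1·3): 0.64 vs {0.12, 0.16, 0.26, 0.22} → pass.
SD (methods 2·3): 0.53 vs {0.10, 0.16, 0.22, 0.22} → pass.
NFC (methods 1·2): 0.57 vs {0.44, 0.29, 0.26, 0.22} → pass.
NFC (methods 1·3): 0.41 vs {0.44, 0.24, 0.26, 0.22} → fail.
NFC (methods 2·3): 0.44 vs {0.29, 0.24, 0.22, 0.22} → pass.
1 of 9 fail.

1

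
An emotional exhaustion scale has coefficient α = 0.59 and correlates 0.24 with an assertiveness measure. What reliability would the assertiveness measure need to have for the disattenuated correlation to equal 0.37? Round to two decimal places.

0.71

r_true = r_obs / √(r_xx · r_yy) ⇒ 0.37 = 0.24 / √(0.59 · r_yy).
√(0.59 · r_yy) = 0.24 / 0.37 = 0.6486; 0.59 · r_yy = 0.4207; r_yy = 0.4207 / 0.59 ≈ 0.71.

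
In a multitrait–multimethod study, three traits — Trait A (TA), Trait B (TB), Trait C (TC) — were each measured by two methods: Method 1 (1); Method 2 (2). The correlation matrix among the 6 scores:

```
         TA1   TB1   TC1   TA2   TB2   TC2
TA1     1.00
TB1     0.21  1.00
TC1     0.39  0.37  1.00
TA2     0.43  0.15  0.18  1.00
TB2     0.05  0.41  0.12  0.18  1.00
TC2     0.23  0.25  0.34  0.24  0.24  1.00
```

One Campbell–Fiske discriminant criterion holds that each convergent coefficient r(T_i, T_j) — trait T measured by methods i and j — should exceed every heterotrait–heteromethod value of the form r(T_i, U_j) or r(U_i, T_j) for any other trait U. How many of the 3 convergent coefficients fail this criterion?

0

Each convergent coefficient versus the relevant comparison correlations:
TA (methods 1·2): 0.43 vs {0.05, 0.15, 0.23, 0.18} → pass.
TB (methods 1·2): 0.41 vs {0.15, 0.05, 0.25, 0.12} → pass.
TC (methods 1·2): 0.34 vs {0.18, 0.23, 0.12, 0.25} → pass.
0 of 3 fail.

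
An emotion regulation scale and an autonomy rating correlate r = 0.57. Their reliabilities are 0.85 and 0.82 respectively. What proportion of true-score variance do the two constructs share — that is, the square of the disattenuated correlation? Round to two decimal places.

Disattenuated r = 0.57 / √(0.85 × 0.82) = 0.57 / 0.8349 = 0.6827.
Shared true-score variance = 0.6827² = 0.4661 ≈ 0.47.

0.47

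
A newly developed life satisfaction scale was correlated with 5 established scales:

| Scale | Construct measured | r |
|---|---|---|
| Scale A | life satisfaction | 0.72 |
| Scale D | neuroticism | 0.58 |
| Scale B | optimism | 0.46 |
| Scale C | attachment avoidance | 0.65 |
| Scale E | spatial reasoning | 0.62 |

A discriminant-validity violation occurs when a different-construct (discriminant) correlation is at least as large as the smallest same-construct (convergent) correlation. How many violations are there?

0

Convergent (same construct = life satisfaction): Scale A.
Smallest convergent = 0.72. Discriminant values: 0.58, 0.46, 0.65, 0.62; count ≥ 0.72 → 0.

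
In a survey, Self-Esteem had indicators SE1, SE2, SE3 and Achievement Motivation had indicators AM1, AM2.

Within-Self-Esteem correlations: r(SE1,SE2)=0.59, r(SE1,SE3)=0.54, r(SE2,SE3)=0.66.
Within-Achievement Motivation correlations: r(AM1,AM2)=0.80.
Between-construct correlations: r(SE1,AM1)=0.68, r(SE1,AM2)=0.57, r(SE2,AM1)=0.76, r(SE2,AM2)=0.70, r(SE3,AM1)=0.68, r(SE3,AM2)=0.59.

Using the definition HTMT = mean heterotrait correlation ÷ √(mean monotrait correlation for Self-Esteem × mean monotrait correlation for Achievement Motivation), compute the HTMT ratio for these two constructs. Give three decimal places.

0.960

Between-construct mean = 3.98/6 = 0.6633.
Mean within-SE = 1.79/3 = 0.5967; mean within-AM = 0.80/1 = 0.8000.
Geometric mean = √(0.5967 × 0.8000) = 0.6909.
HTMT = 0.6633 / 0.6909 = 0.960.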